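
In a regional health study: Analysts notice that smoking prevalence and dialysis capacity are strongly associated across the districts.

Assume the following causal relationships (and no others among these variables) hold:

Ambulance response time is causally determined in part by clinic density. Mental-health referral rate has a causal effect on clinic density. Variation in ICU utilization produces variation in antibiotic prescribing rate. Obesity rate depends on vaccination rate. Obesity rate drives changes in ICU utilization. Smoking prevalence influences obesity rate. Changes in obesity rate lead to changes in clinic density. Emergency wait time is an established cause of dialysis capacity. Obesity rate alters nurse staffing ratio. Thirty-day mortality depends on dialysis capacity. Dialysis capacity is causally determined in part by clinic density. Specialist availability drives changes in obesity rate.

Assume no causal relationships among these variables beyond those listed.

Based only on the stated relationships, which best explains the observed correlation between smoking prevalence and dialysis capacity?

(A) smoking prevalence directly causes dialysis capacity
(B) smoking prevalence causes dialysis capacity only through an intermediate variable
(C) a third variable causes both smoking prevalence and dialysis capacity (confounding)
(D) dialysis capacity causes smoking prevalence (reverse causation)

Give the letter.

B

Smoking prevalence reaches dialysis capacity through smoking prevalence → obesity rate → clinic density → dialysis capacity — an indirect causal chain with no direct smoking prevalence → dialysis capacity link. No variable causes both smoking prevalence and dialysis capacity, so confounding is ruled out; the effect is mediated.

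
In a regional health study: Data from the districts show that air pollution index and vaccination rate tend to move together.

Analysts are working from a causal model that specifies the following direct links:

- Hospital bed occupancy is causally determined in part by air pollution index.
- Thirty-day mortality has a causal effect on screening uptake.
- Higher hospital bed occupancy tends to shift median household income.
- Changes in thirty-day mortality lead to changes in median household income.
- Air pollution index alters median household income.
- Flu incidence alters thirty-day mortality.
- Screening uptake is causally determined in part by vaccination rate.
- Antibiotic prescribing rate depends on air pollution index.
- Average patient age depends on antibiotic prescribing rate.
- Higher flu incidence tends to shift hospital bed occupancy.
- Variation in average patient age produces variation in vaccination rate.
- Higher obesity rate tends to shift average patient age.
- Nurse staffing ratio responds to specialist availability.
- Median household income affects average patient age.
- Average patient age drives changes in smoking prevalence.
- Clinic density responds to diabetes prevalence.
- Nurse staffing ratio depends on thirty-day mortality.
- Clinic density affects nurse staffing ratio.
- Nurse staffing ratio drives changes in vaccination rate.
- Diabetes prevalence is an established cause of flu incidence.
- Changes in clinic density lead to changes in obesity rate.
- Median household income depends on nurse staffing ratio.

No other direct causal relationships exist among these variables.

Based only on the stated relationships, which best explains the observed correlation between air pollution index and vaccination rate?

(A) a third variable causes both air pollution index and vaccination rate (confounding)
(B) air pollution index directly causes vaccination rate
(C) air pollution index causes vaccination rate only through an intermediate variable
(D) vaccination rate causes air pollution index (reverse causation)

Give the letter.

C

Air pollution index reaches vaccination rate through air pollution index → median household income → average patient age → vaccination rate — an indirect causal chain with no direct air pollution index → vaccination rate link. No variable causes both air pollution index and vaccination rate, so confounding is ruled out; the effect is mediated.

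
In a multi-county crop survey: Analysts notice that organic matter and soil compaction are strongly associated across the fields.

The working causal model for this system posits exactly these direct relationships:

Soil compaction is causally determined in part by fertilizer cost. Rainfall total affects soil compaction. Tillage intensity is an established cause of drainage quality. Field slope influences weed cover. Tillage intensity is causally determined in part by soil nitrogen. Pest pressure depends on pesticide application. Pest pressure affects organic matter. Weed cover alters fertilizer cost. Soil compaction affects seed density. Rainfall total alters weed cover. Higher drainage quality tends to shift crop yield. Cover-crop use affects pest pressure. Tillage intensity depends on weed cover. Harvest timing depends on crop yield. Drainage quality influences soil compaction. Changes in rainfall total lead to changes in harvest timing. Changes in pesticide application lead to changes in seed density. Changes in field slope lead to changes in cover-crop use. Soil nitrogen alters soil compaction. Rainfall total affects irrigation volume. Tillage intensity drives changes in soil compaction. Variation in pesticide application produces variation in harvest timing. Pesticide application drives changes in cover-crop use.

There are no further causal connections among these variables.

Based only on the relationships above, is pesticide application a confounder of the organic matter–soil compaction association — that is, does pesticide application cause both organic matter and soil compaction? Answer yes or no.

Pesticide application has no stated causal path to soil compaction. A confounder must cause both variables, so pesticide application does not qualify.

no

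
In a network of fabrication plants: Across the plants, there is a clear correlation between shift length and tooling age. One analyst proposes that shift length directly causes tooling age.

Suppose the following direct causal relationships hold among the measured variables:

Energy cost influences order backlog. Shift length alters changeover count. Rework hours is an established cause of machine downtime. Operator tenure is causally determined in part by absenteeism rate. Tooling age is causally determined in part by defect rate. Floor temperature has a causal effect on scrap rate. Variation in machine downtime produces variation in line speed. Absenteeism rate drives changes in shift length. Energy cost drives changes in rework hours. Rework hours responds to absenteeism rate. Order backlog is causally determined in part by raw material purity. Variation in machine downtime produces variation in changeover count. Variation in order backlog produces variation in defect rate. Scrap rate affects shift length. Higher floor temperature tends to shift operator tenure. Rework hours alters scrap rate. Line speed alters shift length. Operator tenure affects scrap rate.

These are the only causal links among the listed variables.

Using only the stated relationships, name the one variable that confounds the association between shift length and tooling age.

energy cost

Energy cost has a causal path to shift length (energy cost → rework hours → scrap rate → shift length) and a separate causal path to tooling age (energy cost → order backlog → defect rate → tooling age), so it is a common cause of both.
No stated relationship gives shift length a causal route to tooling age, so the correlation is explained by the shared upstream cause rather than a direct effect.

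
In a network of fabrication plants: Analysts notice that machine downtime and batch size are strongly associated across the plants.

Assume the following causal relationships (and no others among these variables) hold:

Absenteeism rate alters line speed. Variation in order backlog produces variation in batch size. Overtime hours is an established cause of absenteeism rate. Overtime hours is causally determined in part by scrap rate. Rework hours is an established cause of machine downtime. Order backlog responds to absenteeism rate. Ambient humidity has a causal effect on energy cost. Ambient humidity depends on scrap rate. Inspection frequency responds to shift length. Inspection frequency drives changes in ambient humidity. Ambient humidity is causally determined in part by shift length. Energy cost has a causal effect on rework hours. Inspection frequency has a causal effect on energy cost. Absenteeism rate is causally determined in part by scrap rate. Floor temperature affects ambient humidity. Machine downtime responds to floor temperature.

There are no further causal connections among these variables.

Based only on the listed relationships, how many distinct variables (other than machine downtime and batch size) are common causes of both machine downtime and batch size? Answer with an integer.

The common causes are: scrap rate (to machine downtime via scrap rate → ambient humidity → energy cost → rework hours → machine downtime; to batch size via scrap rate → absenteeism rate → order backlog → batch size).
Every other variable lacks a causal path to at least one of machine downtime and batch size.

1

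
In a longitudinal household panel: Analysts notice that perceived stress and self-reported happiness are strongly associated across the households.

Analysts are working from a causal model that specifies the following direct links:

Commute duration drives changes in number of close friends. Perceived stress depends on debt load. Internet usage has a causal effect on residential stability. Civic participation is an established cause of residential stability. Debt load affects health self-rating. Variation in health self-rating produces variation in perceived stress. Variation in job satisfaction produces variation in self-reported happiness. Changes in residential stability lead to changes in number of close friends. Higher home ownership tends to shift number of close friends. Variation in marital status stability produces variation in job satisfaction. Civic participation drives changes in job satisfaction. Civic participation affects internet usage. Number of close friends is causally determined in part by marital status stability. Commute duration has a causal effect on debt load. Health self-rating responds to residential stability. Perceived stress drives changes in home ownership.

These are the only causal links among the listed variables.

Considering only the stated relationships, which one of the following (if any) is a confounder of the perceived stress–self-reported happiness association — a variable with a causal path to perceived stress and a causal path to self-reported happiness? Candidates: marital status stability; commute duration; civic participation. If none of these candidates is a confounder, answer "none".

Civic participation causes perceived stress (civic participation → residential stability → health self-rating → perceived stress) and also causes self-reported happiness (civic participation → job satisfaction → self-reported happiness); it is a common cause of both.
Each of the other candidates lacks a causal path to at least one of perceived stress and self-reported happiness, so they do not confound the relationship.

civic participation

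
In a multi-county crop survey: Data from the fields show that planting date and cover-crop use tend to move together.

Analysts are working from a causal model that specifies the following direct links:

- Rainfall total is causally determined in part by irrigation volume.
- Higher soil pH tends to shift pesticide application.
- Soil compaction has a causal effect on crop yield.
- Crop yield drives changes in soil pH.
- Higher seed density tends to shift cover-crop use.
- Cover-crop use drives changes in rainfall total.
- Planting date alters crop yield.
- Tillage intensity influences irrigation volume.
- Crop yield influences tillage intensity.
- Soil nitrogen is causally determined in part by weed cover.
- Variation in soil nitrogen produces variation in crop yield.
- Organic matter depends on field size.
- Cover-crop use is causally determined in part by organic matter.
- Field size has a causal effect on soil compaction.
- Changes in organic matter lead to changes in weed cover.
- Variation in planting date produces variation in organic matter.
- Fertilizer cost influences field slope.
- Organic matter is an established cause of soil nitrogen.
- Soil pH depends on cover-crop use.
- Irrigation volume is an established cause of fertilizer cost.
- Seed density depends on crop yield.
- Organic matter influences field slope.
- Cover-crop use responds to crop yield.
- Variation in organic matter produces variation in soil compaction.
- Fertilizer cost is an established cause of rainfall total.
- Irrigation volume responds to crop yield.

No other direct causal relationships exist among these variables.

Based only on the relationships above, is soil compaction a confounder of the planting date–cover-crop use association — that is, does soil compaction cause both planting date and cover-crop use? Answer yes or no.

no

Soil compaction has no stated causal path to planting date. A confounder must cause both variables, so soil compaction does not qualify.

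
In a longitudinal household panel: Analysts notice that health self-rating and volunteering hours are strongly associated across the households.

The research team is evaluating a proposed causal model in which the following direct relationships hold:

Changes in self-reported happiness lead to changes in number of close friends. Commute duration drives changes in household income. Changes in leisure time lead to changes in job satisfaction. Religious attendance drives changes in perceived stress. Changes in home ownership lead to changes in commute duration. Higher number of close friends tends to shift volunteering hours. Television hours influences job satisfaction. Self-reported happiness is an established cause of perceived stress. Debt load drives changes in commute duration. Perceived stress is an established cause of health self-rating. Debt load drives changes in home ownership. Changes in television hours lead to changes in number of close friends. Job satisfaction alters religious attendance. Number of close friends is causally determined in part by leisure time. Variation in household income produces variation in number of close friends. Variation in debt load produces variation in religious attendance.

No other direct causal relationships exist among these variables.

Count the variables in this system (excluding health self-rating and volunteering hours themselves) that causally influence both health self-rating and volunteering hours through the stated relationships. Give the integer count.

The common causes are: debt load (to health self-rating via debt load → religious attendance → perceived stress → health self-rating; to volunteering hours via debt load → commute duration → household income → number of close friends → volunteering hours); leisure time (to health self-rating via leisure time → job satisfaction → religious attendance → perceived stress → health self-rating; to volunteering hours via leisure time → number of close friends → volunteering hours); self-reported happiness (to health self-rating via self-reported happiness → perceived stress → health self-rating; to volunteering hours via self-reported happiness → number of close friends → volunteering hours); television hours (to health self-rating via television hours → job satisfaction → religious attendance → perceived stress → health self-rating; to volunteering hours via television hours → number of close friends → volunteering hours).
Every other variable lacks a causal path to at least one of health self-rating and volunteering hours.

4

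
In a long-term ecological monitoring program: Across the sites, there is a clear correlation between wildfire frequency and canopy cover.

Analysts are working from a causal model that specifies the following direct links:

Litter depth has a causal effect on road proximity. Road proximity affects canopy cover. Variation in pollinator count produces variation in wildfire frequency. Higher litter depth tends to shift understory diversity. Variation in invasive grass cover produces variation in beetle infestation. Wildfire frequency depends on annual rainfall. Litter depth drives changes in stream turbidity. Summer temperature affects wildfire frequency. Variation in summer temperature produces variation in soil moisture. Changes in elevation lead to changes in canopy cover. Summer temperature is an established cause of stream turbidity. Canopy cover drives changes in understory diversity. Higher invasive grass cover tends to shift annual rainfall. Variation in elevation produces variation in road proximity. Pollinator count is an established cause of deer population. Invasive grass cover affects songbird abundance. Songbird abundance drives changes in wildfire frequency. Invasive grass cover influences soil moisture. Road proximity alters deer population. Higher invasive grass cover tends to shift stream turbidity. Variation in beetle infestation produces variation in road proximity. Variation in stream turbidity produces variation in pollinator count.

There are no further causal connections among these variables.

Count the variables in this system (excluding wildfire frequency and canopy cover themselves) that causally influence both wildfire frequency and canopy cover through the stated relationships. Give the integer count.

The common causes are: invasive grass cover (to wildfire frequency via invasive grass cover → annual rainfall → wildfire frequency; to canopy cover via invasive grass cover → beetle infestation → road proximity → canopy cover); litter depth (to wildfire frequency via litter depth → stream turbidity → pollinator count → wildfire frequency; to canopy cover via litter depth → road proximity → canopy cover).
Every other variable lacks a causal path to at least one of wildfire frequency and canopy cover.

2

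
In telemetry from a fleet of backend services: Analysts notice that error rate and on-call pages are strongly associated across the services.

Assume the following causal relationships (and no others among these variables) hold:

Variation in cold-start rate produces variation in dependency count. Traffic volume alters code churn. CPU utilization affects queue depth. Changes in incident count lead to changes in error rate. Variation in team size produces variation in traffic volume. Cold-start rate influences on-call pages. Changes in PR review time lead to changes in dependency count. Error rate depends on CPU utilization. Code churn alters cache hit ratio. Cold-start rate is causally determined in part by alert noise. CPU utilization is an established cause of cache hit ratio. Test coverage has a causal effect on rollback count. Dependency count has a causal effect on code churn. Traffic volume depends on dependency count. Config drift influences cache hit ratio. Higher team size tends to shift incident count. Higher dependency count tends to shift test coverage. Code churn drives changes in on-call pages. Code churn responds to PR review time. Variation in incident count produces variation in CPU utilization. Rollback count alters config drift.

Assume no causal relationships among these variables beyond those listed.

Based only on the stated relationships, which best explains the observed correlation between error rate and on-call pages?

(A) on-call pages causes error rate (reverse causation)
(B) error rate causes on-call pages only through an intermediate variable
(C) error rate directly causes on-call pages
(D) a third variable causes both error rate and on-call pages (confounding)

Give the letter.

D

Team size causes error rate (team size → incident count → error rate) and on-call pages (team size → traffic volume → code churn → on-call pages) — a common cause creating the correlation.
There is no stated path from error rate to on-call pages or from on-call pages to error rate, so neither direct nor reverse causation applies.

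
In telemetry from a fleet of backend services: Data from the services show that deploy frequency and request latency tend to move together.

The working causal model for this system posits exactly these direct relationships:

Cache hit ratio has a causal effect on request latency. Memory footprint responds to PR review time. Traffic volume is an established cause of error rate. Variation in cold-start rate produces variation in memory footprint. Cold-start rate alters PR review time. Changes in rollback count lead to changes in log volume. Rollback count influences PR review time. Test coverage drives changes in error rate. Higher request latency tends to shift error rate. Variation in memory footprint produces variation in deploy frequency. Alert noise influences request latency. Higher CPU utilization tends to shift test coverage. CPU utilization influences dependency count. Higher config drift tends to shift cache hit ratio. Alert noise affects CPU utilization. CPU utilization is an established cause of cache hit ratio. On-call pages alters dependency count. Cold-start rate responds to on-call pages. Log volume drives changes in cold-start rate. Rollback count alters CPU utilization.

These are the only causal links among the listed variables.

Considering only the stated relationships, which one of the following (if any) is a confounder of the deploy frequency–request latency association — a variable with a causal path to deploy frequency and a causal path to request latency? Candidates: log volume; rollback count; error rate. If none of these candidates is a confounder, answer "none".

rollback count

Rollback count causes deploy frequency (rollback count → PR review time → memory footprint → deploy frequency) and also causes request latency (rollback count → CPU utilization → cache hit ratio → request latency); it is a common cause of both.
Each of the other candidates lacks a causal path to at least one of deploy frequency and request latency, so they do not confound the relationship.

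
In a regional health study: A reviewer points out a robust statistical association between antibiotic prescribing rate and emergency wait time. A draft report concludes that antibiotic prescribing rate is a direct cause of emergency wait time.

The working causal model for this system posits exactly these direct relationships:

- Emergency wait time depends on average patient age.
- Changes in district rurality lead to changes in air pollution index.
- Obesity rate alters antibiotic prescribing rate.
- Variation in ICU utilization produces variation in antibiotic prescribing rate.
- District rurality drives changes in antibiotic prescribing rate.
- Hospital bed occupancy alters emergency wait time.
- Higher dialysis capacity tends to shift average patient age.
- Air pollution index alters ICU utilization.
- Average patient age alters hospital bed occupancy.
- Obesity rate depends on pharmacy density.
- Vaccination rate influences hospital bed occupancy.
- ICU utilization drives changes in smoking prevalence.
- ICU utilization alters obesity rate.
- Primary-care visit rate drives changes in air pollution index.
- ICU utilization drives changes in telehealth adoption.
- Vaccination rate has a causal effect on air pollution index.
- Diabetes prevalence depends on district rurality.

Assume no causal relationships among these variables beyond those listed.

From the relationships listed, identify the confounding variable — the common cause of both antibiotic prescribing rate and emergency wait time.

vaccination rate

Vaccination rate has a causal path to antibiotic prescribing rate (vaccination rate → air pollution index → ICU utilization → antibiotic prescribing rate) and a separate causal path to emergency wait time (vaccination rate → hospital bed occupancy → emergency wait time), so it is a common cause of both.
No stated relationship gives antibiotic prescribing rate a causal route to emergency wait time, so the correlation is explained by the shared upstream cause rather than a direct effect.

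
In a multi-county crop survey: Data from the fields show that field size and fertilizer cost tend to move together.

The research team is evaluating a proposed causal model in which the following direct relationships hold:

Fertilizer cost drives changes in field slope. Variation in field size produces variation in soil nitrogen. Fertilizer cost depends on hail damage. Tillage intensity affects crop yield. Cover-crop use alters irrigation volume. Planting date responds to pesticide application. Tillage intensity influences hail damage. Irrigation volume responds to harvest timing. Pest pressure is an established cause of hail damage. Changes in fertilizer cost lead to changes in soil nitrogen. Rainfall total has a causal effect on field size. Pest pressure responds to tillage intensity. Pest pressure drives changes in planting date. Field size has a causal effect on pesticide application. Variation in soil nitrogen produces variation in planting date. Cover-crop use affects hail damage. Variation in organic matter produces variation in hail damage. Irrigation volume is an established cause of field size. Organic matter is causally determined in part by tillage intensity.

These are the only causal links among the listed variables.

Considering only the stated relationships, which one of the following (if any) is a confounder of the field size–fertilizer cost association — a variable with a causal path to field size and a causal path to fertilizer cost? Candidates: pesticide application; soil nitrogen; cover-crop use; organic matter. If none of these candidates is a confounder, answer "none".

Cover-crop use causes field size (cover-crop use → irrigation volume → field size) and also causes fertilizer cost (cover-crop use → hail damage → fertilizer cost); it is a common cause of both.
Each of the other candidates lacks a causal path to at least one of field size and fertilizer cost, so they do not confound the relationship.

cover-crop use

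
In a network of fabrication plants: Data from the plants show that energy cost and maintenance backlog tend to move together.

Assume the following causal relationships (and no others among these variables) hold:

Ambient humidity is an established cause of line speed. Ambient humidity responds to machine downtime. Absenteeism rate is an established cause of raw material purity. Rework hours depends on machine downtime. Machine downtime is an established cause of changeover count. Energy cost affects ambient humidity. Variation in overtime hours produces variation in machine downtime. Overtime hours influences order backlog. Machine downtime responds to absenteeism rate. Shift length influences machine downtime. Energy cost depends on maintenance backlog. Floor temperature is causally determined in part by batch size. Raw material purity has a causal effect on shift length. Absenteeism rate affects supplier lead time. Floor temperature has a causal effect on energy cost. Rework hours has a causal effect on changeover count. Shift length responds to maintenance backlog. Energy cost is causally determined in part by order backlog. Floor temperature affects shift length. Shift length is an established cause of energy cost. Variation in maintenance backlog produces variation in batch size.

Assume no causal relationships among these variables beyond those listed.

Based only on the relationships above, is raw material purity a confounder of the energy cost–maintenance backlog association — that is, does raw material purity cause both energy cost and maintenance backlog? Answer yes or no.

Raw material purity has no stated causal path to maintenance backlog. A confounder must cause both variables, so raw material purity does not qualify.

no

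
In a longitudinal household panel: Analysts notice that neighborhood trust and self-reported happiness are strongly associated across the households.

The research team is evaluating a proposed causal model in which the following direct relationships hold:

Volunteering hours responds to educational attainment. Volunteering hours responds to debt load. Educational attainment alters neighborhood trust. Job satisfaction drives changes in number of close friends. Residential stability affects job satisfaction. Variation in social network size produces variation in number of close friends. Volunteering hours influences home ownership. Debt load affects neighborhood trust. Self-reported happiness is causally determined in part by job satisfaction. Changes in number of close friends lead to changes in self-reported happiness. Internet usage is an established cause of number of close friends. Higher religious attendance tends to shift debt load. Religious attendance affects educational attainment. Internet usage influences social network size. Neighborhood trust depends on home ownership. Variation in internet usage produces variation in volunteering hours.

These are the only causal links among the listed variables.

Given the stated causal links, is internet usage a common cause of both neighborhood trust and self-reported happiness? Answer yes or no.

Internet usage has a causal path to neighborhood trust (internet usage → volunteering hours → home ownership → neighborhood trust) and to self-reported happiness (internet usage → number of close friends → self-reported happiness), so it is a common cause of both — a confounder.

yes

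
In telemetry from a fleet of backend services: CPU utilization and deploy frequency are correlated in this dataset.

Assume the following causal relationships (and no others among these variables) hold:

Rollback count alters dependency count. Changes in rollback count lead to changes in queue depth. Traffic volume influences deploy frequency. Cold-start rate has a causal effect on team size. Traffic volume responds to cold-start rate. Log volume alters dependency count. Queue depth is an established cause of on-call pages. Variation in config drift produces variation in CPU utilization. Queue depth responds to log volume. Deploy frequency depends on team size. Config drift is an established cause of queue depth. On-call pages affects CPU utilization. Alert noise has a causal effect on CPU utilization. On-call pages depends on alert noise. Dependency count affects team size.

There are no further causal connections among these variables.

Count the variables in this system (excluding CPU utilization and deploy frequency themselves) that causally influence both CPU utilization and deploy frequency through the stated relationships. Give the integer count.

2

The common causes are: log volume (to CPU utilization via log volume → queue depth → on-call pages → CPU utilization; to deploy frequency via log volume → dependency count → team size → deploy frequency); rollback count (to CPU utilization via rollback count → queue depth → on-call pages → CPU utilization; to deploy frequency via rollback count → dependency count → team size → deploy frequency).
Every other variable lacks a causal path to at least one of CPU utilization and deploy frequency.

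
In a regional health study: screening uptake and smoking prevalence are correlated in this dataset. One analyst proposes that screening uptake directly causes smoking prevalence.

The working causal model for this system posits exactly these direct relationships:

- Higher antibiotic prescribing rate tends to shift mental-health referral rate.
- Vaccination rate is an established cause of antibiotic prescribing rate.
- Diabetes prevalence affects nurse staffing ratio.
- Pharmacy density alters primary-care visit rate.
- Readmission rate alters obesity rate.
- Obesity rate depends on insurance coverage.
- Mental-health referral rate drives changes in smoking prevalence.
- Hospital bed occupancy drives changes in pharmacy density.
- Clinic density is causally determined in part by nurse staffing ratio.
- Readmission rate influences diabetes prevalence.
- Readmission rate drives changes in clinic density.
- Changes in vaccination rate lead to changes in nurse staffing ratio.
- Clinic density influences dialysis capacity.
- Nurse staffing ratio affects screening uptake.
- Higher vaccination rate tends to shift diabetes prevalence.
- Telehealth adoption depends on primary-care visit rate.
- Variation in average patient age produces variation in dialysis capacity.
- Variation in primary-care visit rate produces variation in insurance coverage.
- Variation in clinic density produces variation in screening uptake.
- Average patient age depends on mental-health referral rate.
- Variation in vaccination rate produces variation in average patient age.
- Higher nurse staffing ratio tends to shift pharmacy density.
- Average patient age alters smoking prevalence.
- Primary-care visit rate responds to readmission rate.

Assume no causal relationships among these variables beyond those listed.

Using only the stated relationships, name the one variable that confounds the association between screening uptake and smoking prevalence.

vaccination rate

Vaccination rate has a causal path to screening uptake (vaccination rate → nurse staffing ratio → screening uptake) and a separate causal path to smoking prevalence (vaccination rate → average patient age → smoking prevalence), so it is a common cause of both.
No stated relationship gives screening uptake a causal route to smoking prevalence, so the correlation is explained by the shared upstream cause rather than a direct effect.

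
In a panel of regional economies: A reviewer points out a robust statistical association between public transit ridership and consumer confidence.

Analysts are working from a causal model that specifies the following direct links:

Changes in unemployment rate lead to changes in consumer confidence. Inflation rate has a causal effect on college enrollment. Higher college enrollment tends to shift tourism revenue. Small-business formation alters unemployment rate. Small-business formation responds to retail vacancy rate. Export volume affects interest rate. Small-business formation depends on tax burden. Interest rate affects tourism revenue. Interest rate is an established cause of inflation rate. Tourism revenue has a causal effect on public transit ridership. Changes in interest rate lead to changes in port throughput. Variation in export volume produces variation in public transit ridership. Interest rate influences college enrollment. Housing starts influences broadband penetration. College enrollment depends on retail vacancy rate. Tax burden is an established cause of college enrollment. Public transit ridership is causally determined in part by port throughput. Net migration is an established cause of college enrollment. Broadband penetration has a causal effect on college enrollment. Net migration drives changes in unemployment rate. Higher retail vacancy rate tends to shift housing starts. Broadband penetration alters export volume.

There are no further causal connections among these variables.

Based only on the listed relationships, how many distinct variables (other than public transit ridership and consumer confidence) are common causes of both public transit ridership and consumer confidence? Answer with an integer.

3

The common causes are: net migration (to public transit ridership via net migration → college enrollment → tourism revenue → public transit ridership; to consumer confidence via net migration → unemployment rate → consumer confidence); retail vacancy rate (to public transit ridership via retail vacancy rate → college enrollment → tourism revenue → public transit ridership; to consumer confidence via retail vacancy rate → small-business formation → unemployment rate → consumer confidence); tax burden (to public transit ridership via tax burden → college enrollment → tourism revenue → public transit ridership; to consumer confidence via tax burden → small-business formation → unemployment rate → consumer confidence).
Every other variable lacks a causal path to at least one of public transit ridership and consumer confidence.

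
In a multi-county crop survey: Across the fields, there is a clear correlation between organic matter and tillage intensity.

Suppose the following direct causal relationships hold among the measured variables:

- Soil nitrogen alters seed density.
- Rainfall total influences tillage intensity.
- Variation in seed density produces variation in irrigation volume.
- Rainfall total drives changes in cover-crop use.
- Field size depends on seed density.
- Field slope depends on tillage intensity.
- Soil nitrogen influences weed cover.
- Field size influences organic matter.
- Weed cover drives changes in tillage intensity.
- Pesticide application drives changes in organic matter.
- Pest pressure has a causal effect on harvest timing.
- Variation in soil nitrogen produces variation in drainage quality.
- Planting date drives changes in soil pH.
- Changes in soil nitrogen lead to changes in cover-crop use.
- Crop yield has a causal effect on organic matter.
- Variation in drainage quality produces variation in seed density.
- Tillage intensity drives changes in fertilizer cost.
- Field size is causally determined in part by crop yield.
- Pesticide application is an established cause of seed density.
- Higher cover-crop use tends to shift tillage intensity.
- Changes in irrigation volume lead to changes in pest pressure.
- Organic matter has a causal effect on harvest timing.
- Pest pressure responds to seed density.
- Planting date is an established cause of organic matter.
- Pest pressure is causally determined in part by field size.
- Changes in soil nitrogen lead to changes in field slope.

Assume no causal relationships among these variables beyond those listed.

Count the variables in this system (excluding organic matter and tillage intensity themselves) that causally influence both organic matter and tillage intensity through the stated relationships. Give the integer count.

1

The common causes are: soil nitrogen (to organic matter via soil nitrogen → seed density → field size → organic matter; to tillage intensity via soil nitrogen → cover-crop use → tillage intensity).
Every other variable lacks a causal path to at least one of organic matter and tillage intensity.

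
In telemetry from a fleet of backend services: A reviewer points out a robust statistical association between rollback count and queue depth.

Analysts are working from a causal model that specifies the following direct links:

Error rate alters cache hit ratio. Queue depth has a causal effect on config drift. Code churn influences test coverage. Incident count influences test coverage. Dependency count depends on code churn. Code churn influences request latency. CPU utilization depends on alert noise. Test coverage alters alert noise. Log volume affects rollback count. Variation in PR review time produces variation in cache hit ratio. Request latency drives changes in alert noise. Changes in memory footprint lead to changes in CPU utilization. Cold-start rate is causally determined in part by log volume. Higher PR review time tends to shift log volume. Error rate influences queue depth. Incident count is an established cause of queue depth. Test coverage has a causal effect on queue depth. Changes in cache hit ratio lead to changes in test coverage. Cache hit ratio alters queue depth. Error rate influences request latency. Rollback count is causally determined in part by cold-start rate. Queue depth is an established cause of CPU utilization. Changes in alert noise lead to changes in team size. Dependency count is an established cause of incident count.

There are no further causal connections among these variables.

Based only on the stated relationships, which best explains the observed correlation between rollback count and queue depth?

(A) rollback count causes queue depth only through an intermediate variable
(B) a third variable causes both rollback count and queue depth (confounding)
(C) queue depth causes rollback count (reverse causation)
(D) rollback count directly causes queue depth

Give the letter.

B

PR review time causes rollback count (PR review time → log volume → rollback count) and queue depth (PR review time → cache hit ratio → queue depth) — a common cause creating the correlation.
There is no stated path from rollback count to queue depth or from queue depth to rollback count, so neither direct nor reverse causation applies.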